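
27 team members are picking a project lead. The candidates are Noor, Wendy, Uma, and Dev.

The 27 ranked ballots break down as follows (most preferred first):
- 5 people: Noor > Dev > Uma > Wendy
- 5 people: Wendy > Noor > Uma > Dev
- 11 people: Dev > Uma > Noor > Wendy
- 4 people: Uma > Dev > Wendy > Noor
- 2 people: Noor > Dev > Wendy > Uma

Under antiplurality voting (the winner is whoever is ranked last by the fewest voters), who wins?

Last-place votes: Noor 4, Wendy 16, Uma 2, Dev 5.

Uma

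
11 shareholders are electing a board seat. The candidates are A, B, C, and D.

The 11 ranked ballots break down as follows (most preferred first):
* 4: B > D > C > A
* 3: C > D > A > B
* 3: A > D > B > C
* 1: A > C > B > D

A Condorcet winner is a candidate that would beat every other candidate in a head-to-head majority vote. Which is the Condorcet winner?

D

D vs A: 7–4
D vs B: 6–5
D vs C: 7–4
D beats every other candidate.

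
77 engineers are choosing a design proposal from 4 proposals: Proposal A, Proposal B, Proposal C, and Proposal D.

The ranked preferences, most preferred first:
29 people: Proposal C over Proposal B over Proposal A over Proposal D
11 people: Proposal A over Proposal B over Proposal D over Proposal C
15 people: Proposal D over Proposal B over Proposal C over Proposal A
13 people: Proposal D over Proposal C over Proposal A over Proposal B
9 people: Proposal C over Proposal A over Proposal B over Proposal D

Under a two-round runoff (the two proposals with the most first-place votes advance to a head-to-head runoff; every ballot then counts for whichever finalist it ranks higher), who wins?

Proposal D

Round 1 first-place votes: Proposal A 11, Proposal B 0, Proposal C 38, Proposal D 28. Proposal C and Proposal D advance.
Runoff: Proposal C is ranked above Proposal D on 38 ballots, Proposal D above Proposal C on 39.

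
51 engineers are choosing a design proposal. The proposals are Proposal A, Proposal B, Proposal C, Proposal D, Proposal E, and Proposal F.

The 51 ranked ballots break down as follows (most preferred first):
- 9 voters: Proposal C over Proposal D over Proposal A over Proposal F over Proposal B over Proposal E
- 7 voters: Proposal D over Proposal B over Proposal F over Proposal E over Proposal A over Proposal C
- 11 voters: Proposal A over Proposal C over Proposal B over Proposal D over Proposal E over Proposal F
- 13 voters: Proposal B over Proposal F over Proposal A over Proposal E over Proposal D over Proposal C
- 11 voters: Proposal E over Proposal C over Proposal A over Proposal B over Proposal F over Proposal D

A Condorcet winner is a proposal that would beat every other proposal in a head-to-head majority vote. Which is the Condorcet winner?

Proposal A vs Proposal B: 31–20
Proposal A vs Proposal C: 31–20
Proposal A vs Proposal D: 35–16
Proposal A vs Proposal E: 33–18
Proposal A vs Proposal F: 31–20
Proposal A beats every other proposal.

Proposal A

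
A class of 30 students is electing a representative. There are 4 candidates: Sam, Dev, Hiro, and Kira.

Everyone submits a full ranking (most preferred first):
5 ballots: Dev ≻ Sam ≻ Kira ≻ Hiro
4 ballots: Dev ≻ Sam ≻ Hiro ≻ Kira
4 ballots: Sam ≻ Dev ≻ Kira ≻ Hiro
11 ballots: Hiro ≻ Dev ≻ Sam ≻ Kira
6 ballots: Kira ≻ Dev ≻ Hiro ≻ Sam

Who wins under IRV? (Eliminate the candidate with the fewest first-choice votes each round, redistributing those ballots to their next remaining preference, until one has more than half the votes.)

Round 1: Sam 4, Dev 9, Hiro 11, Kira 6. Sam eliminated.
Round 2: Dev 13, Hiro 11, Kira 6. Kira eliminated.
Round 3: Dev 19, Hiro 11. Dev has a majority (≥16).

Dev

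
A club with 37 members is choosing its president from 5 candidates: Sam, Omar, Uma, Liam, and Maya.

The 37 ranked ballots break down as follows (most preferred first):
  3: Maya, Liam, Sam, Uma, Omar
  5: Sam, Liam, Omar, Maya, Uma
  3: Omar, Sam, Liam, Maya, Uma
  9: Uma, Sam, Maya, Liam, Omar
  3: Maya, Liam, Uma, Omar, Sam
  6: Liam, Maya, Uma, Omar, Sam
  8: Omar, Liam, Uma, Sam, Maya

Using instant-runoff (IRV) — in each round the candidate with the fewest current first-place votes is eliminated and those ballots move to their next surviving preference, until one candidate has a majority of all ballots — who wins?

Liam

Round 1: Sam 5, Omar 11, Uma 9, Liam 6, Maya 6. Sam eliminated.
Round 2: Omar 11, Uma 9, Liam 11, Maya 6. Maya eliminated.
Round 3: Omar 11, Uma 9, Liam 17. Uma eliminated.
Round 4: Omar 11, Liam 26. Liam has a majority (≥19).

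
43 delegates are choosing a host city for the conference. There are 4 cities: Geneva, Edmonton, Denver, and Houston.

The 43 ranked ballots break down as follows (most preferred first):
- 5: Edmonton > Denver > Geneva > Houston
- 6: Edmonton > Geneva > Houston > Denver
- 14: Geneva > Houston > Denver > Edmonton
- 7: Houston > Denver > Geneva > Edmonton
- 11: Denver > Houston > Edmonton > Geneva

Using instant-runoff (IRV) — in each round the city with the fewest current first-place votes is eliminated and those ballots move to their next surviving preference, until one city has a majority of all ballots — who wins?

Round 1: Geneva 14, Edmonton 11, Denver 11, Houston 7. Houston eliminated.
Round 2: Geneva 14, Edmonton 11, Denver 18. Edmonton eliminated.
Round 3: Geneva 20, Denver 23. Denver has a majority (≥22).

Denver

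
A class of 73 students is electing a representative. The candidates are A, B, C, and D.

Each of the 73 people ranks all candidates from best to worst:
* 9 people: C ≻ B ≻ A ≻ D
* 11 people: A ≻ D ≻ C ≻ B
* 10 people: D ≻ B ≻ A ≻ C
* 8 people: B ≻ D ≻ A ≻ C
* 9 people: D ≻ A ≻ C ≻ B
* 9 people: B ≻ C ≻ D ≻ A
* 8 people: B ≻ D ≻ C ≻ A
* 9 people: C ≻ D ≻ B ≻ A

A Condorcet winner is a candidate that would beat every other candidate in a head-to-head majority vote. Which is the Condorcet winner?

D

D vs A: 53–20
D vs B: 39–34
D vs C: 46–27
D beats every other candidate.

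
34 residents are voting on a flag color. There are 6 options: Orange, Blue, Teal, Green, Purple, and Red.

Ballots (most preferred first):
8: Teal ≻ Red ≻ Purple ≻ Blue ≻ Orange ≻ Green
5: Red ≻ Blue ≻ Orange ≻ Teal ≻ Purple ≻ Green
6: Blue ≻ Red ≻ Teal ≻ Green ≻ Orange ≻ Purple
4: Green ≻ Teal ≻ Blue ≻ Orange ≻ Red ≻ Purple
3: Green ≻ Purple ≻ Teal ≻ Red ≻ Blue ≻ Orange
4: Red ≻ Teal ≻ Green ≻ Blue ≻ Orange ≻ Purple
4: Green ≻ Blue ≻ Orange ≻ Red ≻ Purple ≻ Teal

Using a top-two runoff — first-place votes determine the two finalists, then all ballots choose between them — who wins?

Red

Round 1 first-place votes: Orange 0, Blue 6, Teal 8, Green 11, Purple 0, Red 9. Green and Red advance.
Runoff: Green is ranked above Red on 11 ballots, Red above Green on 23.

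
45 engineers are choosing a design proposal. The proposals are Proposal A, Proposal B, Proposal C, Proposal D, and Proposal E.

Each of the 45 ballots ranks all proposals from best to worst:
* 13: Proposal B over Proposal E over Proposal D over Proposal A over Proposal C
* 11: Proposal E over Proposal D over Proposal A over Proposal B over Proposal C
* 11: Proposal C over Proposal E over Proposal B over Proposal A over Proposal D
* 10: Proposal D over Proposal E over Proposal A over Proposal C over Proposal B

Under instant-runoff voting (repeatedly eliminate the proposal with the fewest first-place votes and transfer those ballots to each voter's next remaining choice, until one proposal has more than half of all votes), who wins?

Round 1: Proposal A 0, Proposal B 13, Proposal C 11, Proposal D 10, Proposal E 11. Proposal A eliminated.
Round 2: Proposal B 13, Proposal C 11, Proposal D 10, Proposal E 11. Proposal D eliminated.
Round 3: Proposal B 13, Proposal C 11, Proposal E 21. Proposal C eliminated.
Round 4: Proposal B 13, Proposal E 32. Proposal E has a majority (≥23).

Proposal E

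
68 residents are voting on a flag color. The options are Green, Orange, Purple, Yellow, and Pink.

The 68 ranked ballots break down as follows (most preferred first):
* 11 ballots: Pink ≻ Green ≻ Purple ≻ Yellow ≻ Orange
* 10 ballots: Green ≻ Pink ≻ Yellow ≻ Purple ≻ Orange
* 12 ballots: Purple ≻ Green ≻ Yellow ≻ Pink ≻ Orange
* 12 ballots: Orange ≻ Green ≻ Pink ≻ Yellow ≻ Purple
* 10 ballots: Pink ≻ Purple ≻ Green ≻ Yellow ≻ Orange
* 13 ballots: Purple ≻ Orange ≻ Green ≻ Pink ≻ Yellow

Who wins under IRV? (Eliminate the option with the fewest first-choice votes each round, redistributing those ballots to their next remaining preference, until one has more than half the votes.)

Round 1: Green 10, Orange 12, Purple 25, Yellow 0, Pink 21. Yellow eliminated.
Round 2: Green 10, Orange 12, Purple 25, Pink 21. Green eliminated.
Round 3: Orange 12, Purple 25, Pink 31. Orange eliminated.
Round 4: Purple 25, Pink 43. Pink has a majority (≥35).

Pink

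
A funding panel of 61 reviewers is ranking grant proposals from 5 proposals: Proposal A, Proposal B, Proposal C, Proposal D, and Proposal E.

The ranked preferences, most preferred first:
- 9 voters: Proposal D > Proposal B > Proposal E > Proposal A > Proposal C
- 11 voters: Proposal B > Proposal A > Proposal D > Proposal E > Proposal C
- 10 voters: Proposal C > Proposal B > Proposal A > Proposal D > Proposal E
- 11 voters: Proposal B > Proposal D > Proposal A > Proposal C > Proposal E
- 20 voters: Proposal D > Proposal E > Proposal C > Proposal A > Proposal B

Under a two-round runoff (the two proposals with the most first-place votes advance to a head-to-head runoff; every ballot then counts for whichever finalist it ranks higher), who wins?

Proposal B

Round 1 first-place votes: Proposal A 0, Proposal B 22, Proposal C 10, Proposal D 29, Proposal E 0. Proposal D and Proposal B advance.
Runoff: Proposal D is ranked above Proposal B on 29 ballots, Proposal B above Proposal D on 32.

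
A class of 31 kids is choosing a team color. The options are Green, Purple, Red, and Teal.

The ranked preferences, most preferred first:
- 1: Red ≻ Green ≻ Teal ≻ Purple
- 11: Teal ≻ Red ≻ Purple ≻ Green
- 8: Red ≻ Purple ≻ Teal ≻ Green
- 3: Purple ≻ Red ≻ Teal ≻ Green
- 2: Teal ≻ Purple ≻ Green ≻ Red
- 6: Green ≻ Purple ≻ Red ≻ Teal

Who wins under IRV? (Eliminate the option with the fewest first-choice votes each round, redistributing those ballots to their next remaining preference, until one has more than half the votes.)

Red

Round 1: Green 6, Purple 3, Red 9, Teal 13. Purple eliminated.
Round 2: Green 6, Red 12, Teal 13. Green eliminated.
Round 3: Red 18, Teal 13. Red has a majority (≥16).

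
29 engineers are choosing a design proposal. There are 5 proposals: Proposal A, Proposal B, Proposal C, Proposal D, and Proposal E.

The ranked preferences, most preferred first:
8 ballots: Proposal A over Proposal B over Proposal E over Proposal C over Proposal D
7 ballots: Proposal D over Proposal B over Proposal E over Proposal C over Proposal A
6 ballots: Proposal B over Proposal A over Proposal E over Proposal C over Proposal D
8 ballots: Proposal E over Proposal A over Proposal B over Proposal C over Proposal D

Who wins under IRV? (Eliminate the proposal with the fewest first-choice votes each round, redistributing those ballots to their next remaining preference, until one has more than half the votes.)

Proposal E

Round 1: Proposal A 8, Proposal B 6, Proposal C 0, Proposal D 7, Proposal E 8. Proposal C eliminated.
Round 2: Proposal A 8, Proposal B 6, Proposal D 7, Proposal E 8. Proposal B eliminated.
Round 3: Proposal A 14, Proposal D 7, Proposal E 8. Proposal D eliminated.
Round 4: Proposal A 14, Proposal E 15. Proposal E has a majority (≥15).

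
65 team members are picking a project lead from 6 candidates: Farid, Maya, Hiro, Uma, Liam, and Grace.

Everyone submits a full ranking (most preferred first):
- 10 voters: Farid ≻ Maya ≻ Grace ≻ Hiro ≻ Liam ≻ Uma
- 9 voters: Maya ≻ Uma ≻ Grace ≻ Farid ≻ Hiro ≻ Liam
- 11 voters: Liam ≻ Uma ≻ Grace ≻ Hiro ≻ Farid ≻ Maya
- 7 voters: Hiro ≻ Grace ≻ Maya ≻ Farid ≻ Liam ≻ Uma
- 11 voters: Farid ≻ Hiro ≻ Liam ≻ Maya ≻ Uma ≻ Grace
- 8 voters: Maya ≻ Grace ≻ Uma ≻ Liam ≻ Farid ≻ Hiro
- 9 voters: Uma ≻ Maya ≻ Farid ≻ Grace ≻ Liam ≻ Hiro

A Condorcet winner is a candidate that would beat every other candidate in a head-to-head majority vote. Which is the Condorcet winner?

Maya vs Farid: 33–32
Maya vs Hiro: 36–29
Maya vs Uma: 45–20
Maya vs Liam: 43–22
Maya vs Grace: 47–18
Maya beats every other candidate.

Maya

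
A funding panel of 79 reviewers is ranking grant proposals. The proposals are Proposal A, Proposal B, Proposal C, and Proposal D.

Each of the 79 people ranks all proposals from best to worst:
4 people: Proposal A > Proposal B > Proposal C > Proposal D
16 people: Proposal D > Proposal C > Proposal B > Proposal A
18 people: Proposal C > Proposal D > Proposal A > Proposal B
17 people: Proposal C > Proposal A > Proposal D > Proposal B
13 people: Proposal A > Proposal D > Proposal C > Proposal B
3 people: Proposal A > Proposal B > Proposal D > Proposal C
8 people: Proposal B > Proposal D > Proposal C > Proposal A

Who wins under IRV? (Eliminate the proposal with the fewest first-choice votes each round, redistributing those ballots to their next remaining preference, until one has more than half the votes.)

Round 1: Proposal A 20, Proposal B 8, Proposal C 35, Proposal D 16. Proposal B eliminated.
Round 2: Proposal A 20, Proposal C 35, Proposal D 24. Proposal A eliminated.
Round 3: Proposal C 39, Proposal D 40. Proposal D has a majority (≥40).

Proposal D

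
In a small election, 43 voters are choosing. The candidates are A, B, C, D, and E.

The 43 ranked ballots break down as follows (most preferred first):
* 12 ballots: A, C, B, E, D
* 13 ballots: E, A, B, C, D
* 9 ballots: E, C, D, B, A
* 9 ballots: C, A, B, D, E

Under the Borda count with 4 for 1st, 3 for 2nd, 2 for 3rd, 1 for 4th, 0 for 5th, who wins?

A

A: 12×4 + 13×3 + 9×0 + 9×3 = 114
B: 12×2 + 13×2 + 9×1 + 9×2 = 77
C: 12×3 + 13×1 + 9×3 + 9×4 = 112
D: 12×0 + 13×0 + 9×2 + 9×1 = 27
E: 12×1 + 13×4 + 9×4 + 9×0 = 100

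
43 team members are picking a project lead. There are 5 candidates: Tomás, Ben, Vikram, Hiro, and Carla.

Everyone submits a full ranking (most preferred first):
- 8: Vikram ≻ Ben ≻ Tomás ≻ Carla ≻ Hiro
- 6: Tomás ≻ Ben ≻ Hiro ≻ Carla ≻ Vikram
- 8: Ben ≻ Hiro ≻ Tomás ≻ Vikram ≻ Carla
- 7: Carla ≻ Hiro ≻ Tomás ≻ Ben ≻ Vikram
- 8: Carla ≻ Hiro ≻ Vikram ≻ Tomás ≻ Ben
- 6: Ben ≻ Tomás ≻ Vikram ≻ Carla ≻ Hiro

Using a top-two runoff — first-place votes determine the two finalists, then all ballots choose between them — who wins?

Ben

Round 1 first-place votes: Tomás 6, Ben 14, Vikram 8, Hiro 0, Carla 15. Carla and Ben advance.
Runoff: Carla is ranked above Ben on 15 ballots, Ben above Carla on 28.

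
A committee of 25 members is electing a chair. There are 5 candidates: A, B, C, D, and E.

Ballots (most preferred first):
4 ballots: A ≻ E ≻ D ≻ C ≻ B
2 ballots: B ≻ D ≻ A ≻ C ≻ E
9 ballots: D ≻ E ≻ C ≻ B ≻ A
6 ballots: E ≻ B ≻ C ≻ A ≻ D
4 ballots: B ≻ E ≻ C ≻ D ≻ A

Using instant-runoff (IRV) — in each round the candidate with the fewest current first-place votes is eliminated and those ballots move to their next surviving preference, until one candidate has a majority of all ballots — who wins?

E

Round 1: A 4, B 6, C 0, D 9, E 6. C eliminated.
Round 2: A 4, B 6, D 9, E 6. A eliminated.
Round 3: B 6, D 9, E 10. B eliminated.
Round 4: D 11, E 14. E has a majority (≥13).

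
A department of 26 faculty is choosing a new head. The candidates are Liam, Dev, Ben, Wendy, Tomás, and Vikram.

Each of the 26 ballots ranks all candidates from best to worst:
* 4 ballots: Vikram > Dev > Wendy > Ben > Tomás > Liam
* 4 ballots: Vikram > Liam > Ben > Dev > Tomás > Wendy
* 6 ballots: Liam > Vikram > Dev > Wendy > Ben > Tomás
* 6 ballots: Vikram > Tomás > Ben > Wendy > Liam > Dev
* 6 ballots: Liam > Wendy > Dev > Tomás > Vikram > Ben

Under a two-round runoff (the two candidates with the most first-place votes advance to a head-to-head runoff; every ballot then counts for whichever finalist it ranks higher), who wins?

Vikram

Round 1 first-place votes: Liam 12, Dev 0, Ben 0, Wendy 0, Tomás 0, Vikram 14. Vikram and Liam advance.
Runoff: Vikram is ranked above Liam on 14 ballots, Liam above Vikram on 12.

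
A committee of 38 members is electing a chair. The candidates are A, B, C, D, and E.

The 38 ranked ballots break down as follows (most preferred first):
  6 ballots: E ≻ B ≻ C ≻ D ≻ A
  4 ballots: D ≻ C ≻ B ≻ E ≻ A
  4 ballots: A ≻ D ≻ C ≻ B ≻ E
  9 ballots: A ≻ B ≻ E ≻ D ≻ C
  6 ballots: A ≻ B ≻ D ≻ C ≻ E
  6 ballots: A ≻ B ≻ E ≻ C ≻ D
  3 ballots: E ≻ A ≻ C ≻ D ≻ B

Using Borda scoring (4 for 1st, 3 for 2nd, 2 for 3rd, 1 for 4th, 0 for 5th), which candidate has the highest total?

A

A: 6×0 + 4×0 + 4×4 + 9×4 + 6×4 + 6×4 + 3×3 = 109
B: 6×3 + 4×2 + 4×1 + 9×3 + 6×3 + 6×3 + 3×0 = 93
C: 6×2 + 4×3 + 4×2 + 9×0 + 6×1 + 6×1 + 3×2 = 50
D: 6×1 + 4×4 + 4×3 + 9×1 + 6×2 + 6×0 + 3×1 = 58
E: 6×4 + 4×1 + 4×0 + 9×2 + 6×0 + 6×2 + 3×4 = 70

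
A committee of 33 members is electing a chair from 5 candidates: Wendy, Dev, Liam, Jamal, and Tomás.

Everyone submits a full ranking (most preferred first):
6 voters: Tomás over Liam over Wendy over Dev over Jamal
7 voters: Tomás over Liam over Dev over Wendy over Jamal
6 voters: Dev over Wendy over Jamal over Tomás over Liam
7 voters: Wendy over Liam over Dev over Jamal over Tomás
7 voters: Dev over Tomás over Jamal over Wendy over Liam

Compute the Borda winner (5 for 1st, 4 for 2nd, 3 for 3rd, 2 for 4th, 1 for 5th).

Wendy: 6×3 + 7×2 + 6×4 + 7×5 + 7×2 = 105
Dev: 6×2 + 7×3 + 6×5 + 7×3 + 7×5 = 119
Liam: 6×4 + 7×4 + 6×1 + 7×4 + 7×1 = 93
Jamal: 6×1 + 7×1 + 6×3 + 7×2 + 7×3 = 66
Tomás: 6×5 + 7×5 + 6×2 + 7×1 + 7×4 = 112

Dev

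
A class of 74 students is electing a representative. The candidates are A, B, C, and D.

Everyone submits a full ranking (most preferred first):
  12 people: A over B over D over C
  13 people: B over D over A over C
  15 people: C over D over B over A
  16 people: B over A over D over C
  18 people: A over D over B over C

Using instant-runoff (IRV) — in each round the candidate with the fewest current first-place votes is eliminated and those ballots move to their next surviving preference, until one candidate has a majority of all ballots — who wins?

Round 1: A 30, B 29, C 15, D 0. D eliminated.
Round 2: A 30, B 29, C 15. C eliminated.
Round 3: A 30, B 44. B has a majority (≥38).

B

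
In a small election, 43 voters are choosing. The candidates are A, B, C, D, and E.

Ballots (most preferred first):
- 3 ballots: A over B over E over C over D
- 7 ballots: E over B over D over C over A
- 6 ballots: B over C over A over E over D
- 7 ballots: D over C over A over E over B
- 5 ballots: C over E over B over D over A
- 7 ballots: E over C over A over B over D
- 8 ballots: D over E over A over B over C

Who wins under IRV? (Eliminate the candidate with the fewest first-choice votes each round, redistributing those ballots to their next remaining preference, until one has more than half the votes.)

E

Round 1: A 3, B 6, C 5, D 15, E 14. A eliminated.
Round 2: B 9, C 5, D 15, E 14. C eliminated.
Round 3: B 9, D 15, E 19. B eliminated.
Round 4: D 15, E 28. E has a majority (≥22).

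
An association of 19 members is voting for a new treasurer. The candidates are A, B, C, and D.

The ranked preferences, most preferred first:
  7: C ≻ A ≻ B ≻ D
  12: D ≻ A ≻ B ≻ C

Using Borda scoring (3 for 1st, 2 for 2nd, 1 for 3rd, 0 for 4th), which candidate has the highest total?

A

A: 7×2 + 12×2 = 38
B: 7×1 + 12×1 = 19
C: 7×3 + 12×0 = 21
D: 7×0 + 12×3 = 36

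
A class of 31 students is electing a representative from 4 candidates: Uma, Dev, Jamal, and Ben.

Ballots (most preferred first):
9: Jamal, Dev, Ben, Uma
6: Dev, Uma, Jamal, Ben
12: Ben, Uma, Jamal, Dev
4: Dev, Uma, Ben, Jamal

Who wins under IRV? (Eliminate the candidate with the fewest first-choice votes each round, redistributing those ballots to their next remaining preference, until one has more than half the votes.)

Round 1: Uma 0, Dev 10, Jamal 9, Ben 12. Uma eliminated.
Round 2: Dev 10, Jamal 9, Ben 12. Jamal eliminated.
Round 3: Dev 19, Ben 12. Dev has a majority (≥16).

Dev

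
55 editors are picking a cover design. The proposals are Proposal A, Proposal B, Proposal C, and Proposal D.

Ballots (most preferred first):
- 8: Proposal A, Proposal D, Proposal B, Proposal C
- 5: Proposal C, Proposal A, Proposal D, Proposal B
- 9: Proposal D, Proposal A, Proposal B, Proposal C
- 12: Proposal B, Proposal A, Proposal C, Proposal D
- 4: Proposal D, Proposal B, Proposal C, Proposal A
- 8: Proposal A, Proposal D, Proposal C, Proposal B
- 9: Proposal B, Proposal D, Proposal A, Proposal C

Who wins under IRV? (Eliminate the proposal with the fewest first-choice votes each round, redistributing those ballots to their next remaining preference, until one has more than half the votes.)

Round 1: Proposal A 16, Proposal B 21, Proposal C 5, Proposal D 13. Proposal C eliminated.
Round 2: Proposal A 21, Proposal B 21, Proposal D 13. Proposal D eliminated.
Round 3: Proposal A 30, Proposal B 25. Proposal A has a majority (≥28).

Proposal A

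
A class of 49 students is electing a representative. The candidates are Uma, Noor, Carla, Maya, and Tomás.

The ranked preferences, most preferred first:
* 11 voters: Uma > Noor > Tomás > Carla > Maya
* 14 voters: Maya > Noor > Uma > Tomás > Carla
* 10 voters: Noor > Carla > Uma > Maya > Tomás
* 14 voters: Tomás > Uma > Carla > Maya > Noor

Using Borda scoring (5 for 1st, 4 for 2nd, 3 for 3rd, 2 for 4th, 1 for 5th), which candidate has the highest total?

Uma

Uma: 11×5 + 14×3 + 10×3 + 14×4 = 183
Noor: 11×4 + 14×4 + 10×5 + 14×1 = 164
Carla: 11×2 + 14×1 + 10×4 + 14×3 = 118
Maya: 11×1 + 14×5 + 10×2 + 14×2 = 129
Tomás: 11×3 + 14×2 + 10×1 + 14×5 = 141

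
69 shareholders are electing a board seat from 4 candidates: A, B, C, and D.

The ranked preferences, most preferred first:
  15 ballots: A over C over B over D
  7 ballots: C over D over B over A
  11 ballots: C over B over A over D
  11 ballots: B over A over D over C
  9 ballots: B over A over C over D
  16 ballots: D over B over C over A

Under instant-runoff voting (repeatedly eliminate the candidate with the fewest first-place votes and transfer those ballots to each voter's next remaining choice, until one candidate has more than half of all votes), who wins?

B

Round 1: A 15, B 20, C 18, D 16. A eliminated.
Round 2: B 20, C 33, D 16. D eliminated.
Round 3: B 36, C 33. B has a majority (≥35).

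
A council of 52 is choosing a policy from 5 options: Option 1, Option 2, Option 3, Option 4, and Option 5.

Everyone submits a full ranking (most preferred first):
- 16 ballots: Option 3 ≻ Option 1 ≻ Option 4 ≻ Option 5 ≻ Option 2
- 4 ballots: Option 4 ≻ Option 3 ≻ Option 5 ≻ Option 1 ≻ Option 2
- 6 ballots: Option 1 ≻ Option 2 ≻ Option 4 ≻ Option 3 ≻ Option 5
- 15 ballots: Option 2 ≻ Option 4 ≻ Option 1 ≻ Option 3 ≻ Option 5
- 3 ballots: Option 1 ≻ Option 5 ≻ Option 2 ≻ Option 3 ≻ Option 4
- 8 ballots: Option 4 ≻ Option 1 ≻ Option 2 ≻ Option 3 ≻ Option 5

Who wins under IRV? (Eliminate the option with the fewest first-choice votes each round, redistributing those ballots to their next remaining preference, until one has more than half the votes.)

Option 2

Round 1: Option 1 9, Option 2 15, Option 3 16, Option 4 12, Option 5 0. Option 5 eliminated.
Round 2: Option 1 9, Option 2 15, Option 3 16, Option 4 12. Option 1 eliminated.
Round 3: Option 2 24, Option 3 16, Option 4 12. Option 4 eliminated.
Round 4: Option 2 32, Option 3 20. Option 2 has a majority (≥27).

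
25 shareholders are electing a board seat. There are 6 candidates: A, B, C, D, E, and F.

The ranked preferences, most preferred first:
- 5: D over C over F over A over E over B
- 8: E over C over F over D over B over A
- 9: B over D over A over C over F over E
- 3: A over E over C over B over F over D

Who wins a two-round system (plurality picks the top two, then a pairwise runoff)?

Round 1 first-place votes: A 3, B 9, C 0, D 5, E 8, F 0. B and E advance.
Runoff: B is ranked above E on 9 ballots, E above B on 16.

E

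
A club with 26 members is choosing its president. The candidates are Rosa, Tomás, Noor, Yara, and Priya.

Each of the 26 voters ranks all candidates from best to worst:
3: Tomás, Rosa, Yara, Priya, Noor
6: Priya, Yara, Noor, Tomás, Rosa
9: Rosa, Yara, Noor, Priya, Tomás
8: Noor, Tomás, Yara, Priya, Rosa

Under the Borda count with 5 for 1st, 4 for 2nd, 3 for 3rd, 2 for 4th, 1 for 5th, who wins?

Rosa: 3×4 + 6×1 + 9×5 + 8×1 = 71
Tomás: 3×5 + 6×2 + 9×1 + 8×4 = 68
Noor: 3×1 + 6×3 + 9×3 + 8×5 = 88
Yara: 3×3 + 6×4 + 9×4 + 8×3 = 93
Priya: 3×2 + 6×5 + 9×2 + 8×2 = 70

Yara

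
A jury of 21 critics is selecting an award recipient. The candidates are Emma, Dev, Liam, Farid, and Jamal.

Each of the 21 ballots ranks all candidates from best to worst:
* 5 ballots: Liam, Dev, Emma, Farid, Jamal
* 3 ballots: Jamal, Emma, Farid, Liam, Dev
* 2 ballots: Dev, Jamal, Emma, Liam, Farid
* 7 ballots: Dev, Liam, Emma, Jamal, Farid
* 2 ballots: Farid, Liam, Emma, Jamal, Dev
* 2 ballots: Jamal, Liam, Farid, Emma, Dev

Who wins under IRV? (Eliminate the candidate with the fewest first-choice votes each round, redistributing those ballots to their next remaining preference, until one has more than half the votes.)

Liam

Round 1: Emma 0, Dev 9, Liam 5, Farid 2, Jamal 5. Emma eliminated.
Round 2: Dev 9, Liam 5, Farid 2, Jamal 5. Farid eliminated.
Round 3: Dev 9, Liam 7, Jamal 5. Jamal eliminated.
Round 4: Dev 9, Liam 12. Liam has a majority (≥11).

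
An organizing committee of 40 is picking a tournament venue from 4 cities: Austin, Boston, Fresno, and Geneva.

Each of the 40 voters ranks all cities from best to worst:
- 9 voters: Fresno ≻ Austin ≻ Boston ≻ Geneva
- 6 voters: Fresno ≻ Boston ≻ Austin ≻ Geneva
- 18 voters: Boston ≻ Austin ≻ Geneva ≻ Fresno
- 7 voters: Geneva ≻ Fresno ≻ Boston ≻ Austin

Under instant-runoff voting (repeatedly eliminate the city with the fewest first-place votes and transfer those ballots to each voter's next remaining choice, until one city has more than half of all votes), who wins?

Fresno

Round 1: Austin 0, Boston 18, Fresno 15, Geneva 7. Austin eliminated.
Round 2: Boston 18, Fresno 15, Geneva 7. Geneva eliminated.
Round 3: Boston 18, Fresno 22. Fresno has a majority (≥21).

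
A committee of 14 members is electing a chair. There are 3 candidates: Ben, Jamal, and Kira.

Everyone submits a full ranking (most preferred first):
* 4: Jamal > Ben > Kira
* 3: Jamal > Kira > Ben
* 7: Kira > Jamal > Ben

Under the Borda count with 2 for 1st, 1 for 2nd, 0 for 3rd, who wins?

Jamal

Ben: 4×1 + 3×0 + 7×0 = 4
Jamal: 4×2 + 3×2 + 7×1 = 21
Kira: 4×0 + 3×1 + 7×2 = 17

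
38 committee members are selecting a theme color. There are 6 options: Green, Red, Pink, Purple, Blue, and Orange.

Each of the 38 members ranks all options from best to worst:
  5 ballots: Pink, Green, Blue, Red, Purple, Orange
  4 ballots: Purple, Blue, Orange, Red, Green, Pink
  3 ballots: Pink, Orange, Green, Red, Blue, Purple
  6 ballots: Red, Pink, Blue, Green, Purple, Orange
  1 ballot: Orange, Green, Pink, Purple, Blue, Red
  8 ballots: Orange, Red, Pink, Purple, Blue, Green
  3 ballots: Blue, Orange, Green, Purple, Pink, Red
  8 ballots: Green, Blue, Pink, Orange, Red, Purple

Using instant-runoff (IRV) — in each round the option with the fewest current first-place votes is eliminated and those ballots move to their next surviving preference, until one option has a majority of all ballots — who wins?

Pink

Round 1: Green 8, Red 6, Pink 8, Purple 4, Blue 3, Orange 9. Blue eliminated.
Round 2: Green 8, Red 6, Pink 8, Purple 4, Orange 12. Purple eliminated.
Round 3: Green 8, Red 6, Pink 8, Orange 16. Red eliminated.
Round 4: Green 8, Pink 14, Orange 16. Green eliminated.
Round 5: Pink 22, Orange 16. Pink has a majority (≥20).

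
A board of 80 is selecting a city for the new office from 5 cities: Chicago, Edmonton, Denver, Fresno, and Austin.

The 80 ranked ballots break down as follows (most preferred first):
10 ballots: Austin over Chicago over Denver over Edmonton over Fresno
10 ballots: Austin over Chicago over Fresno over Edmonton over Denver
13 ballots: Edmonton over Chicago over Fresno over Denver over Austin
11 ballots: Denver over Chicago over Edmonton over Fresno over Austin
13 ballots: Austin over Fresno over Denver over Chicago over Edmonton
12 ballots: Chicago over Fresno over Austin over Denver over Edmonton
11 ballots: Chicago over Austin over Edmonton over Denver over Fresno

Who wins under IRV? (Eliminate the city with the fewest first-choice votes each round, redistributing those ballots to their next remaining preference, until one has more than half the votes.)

Chicago

Round 1: Chicago 23, Edmonton 13, Denver 11, Fresno 0, Austin 33. Fresno eliminated.
Round 2: Chicago 23, Edmonton 13, Denver 11, Austin 33. Denver eliminated.
Round 3: Chicago 34, Edmonton 13, Austin 33. Edmonton eliminated.
Round 4: Chicago 47, Austin 33. Chicago has a majority (≥41).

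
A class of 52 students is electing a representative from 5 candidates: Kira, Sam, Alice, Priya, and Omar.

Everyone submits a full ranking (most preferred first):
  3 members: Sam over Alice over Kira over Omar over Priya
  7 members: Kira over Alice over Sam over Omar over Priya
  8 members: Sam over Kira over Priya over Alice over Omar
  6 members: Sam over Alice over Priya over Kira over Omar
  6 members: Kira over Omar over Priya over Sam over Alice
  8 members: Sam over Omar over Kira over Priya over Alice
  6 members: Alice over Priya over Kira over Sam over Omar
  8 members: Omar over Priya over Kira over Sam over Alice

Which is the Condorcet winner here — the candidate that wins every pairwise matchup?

Kira

Kira vs Sam: 27–25
Kira vs Alice: 37–15
Kira vs Priya: 32–20
Kira vs Omar: 36–16
Kira beats every other candidate.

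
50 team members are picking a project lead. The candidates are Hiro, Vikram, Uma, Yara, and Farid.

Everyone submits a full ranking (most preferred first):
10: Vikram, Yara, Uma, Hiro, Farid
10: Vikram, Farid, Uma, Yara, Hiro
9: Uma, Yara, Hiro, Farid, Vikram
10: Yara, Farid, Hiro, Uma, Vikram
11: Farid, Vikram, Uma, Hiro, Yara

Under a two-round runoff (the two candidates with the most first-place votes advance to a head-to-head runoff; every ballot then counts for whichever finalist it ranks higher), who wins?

Farid

Round 1 first-place votes: Hiro 0, Vikram 20, Uma 9, Yara 10, Farid 11. Vikram and Farid advance.
Runoff: Vikram is ranked above Farid on 20 ballots, Farid above Vikram on 30.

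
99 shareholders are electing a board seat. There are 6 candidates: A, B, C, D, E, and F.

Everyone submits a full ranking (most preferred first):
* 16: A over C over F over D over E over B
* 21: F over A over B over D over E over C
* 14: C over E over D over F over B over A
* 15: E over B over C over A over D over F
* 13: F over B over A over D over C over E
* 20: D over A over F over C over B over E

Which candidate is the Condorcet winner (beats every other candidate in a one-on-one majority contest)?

A vs B: 57–42
A vs C: 70–29
A vs D: 65–34
A vs E: 70–29
A vs F: 51–48
A beats every other candidate.

A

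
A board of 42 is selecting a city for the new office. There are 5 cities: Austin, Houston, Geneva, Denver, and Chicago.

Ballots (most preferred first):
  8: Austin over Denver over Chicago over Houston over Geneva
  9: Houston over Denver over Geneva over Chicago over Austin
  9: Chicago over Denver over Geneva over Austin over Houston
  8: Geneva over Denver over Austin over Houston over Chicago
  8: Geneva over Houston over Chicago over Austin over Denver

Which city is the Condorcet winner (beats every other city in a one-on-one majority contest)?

Denver vs Austin: 26–16
Denver vs Houston: 25–17
Denver vs Geneva: 26–16
Denver vs Chicago: 25–17
Denver beats every other city.

Denver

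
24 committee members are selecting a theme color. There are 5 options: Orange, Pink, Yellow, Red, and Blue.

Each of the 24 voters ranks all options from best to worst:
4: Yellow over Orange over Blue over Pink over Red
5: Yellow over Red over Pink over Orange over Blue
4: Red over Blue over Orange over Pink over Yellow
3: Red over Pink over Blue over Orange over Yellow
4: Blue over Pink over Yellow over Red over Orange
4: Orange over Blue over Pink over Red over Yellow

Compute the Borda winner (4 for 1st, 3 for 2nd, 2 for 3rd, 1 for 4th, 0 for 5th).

Blue

Orange: 4×3 + 5×1 + 4×2 + 3×1 + 4×0 + 4×4 = 44
Pink: 4×1 + 5×2 + 4×1 + 3×3 + 4×3 + 4×2 = 47
Yellow: 4×4 + 5×4 + 4×0 + 3×0 + 4×2 + 4×0 = 44
Red: 4×0 + 5×3 + 4×4 + 3×4 + 4×1 + 4×1 = 51
Blue: 4×2 + 5×0 + 4×3 + 3×2 + 4×4 + 4×3 = 54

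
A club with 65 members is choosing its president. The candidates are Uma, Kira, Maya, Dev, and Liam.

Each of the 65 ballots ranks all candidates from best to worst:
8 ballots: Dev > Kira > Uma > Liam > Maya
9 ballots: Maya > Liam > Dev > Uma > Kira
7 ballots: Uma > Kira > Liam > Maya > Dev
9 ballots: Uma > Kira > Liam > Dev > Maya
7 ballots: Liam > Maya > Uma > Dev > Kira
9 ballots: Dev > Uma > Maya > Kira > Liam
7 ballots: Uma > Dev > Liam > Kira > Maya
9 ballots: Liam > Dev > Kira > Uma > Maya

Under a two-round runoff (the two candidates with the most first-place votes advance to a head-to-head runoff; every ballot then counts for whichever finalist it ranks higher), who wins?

Dev

Round 1 first-place votes: Uma 23, Kira 0, Maya 9, Dev 17, Liam 16. Uma and Dev advance.
Runoff: Uma is ranked above Dev on 30 ballots, Dev above Uma on 35.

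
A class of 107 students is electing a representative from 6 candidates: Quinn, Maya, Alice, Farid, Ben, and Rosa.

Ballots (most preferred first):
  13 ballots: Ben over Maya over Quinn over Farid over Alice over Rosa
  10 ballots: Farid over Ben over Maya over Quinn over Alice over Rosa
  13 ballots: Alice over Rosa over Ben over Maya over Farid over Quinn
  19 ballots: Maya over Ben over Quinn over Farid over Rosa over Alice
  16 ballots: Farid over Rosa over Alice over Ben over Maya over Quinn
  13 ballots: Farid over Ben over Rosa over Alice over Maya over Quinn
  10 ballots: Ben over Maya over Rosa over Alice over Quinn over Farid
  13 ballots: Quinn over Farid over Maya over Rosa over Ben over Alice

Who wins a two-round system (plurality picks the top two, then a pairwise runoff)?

Round 1 first-place votes: Quinn 13, Maya 19, Alice 13, Farid 39, Ben 23, Rosa 0. Farid and Ben advance.
Runoff: Farid is ranked above Ben on 52 ballots, Ben above Farid on 55.

Ben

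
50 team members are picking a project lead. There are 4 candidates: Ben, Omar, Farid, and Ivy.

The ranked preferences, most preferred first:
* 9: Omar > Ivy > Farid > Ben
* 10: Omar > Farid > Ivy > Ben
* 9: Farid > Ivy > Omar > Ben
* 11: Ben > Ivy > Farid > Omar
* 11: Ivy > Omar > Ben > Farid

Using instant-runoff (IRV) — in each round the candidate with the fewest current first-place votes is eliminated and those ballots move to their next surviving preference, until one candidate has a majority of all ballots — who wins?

Ivy

Round 1: Ben 11, Omar 19, Farid 9, Ivy 11. Farid eliminated.
Round 2: Ben 11, Omar 19, Ivy 20. Ben eliminated.
Round 3: Omar 19, Ivy 31. Ivy has a majority (≥26).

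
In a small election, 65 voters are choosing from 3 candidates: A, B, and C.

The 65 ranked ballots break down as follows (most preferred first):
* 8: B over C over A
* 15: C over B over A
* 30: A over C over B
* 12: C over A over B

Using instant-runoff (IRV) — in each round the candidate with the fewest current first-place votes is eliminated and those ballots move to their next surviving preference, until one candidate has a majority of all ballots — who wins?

C

Round 1: A 30, B 8, C 27. B eliminated.
Round 2: A 30, C 35. C has a majority (≥33).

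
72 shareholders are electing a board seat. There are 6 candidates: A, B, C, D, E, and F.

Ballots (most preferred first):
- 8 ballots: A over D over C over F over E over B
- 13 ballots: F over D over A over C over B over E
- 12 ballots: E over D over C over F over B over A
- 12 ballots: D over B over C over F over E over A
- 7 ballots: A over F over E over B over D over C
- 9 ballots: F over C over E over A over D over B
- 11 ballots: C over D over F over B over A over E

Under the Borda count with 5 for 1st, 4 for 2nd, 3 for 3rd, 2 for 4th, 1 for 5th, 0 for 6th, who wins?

A: 8×5 + 13×3 + 12×0 + 12×0 + 7×5 + 9×2 + 11×1 = 143
B: 8×0 + 13×1 + 12×1 + 12×4 + 7×2 + 9×0 + 11×2 = 109
C: 8×3 + 13×2 + 12×3 + 12×3 + 7×0 + 9×4 + 11×5 = 213
D: 8×4 + 13×4 + 12×4 + 12×5 + 7×1 + 9×1 + 11×4 = 252
E: 8×1 + 13×0 + 12×5 + 12×1 + 7×3 + 9×3 + 11×0 = 128
F: 8×2 + 13×5 + 12×2 + 12×2 + 7×4 + 9×5 + 11×3 = 235

D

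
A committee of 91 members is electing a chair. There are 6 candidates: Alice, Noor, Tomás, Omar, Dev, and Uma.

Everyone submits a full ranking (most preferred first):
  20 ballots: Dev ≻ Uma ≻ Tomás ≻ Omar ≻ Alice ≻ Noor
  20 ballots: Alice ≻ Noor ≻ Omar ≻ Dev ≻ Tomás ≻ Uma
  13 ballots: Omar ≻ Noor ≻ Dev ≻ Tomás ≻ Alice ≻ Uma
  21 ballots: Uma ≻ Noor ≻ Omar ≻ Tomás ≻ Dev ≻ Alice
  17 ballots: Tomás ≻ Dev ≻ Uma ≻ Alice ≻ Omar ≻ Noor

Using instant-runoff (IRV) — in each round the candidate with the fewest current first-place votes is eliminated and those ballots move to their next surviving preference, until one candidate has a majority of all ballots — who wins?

Round 1: Alice 20, Noor 0, Tomás 17, Omar 13, Dev 20, Uma 21. Noor eliminated.
Round 2: Alice 20, Tomás 17, Omar 13, Dev 20, Uma 21. Omar eliminated.
Round 3: Alice 20, Tomás 17, Dev 33, Uma 21. Tomás eliminated.
Round 4: Alice 20, Dev 50, Uma 21. Dev has a majority (≥46).

Dev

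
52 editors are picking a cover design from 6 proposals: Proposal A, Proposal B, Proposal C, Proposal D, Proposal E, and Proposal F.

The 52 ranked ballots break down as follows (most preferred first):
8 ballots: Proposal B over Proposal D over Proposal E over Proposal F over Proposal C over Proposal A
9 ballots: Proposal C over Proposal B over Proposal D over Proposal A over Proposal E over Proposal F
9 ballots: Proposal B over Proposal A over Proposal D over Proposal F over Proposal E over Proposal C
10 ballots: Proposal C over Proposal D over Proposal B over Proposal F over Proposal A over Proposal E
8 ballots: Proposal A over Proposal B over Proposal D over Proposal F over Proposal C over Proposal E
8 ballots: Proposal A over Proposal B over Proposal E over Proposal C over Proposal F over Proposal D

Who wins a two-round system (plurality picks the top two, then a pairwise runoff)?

Round 1 first-place votes: Proposal A 16, Proposal B 17, Proposal C 19, Proposal D 0, Proposal E 0, Proposal F 0. Proposal C and Proposal B advance.
Runoff: Proposal C is ranked above Proposal B on 19 ballots, Proposal B above Proposal C on 33.

Proposal B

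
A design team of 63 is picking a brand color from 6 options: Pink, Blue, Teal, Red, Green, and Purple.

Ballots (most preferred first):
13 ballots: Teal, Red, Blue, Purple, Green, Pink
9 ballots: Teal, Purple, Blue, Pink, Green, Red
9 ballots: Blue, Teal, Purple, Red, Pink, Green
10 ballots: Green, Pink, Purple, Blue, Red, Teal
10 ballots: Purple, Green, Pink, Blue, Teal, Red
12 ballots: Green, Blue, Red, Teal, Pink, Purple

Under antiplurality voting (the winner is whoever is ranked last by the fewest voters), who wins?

Blue

Last-place votes: Pink 13, Blue 0, Teal 10, Red 19, Green 9, Purple 12.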